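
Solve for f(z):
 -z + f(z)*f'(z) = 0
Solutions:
 f(z) = -sqrt(C1 + z^2)
 f(z) = sqrt(C1 + z^2)


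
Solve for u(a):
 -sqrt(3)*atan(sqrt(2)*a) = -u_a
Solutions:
 u(a) = C1 + sqrt(3)*(a*atan(sqrt(2)*a) - sqrt(2)*log(2*a^2 + 1)/4)


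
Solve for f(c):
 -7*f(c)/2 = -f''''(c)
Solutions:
 f(c) = C1*exp(-2^(3/4)*7^(1/4)*c/2) + C2*exp(2^(3/4)*7^(1/4)*c/2) + C3*sin(2^(3/4)*7^(1/4)*c/2) + C4*cos(2^(3/4)*7^(1/4)*c/2)


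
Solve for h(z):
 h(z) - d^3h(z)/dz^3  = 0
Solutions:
 h(z) = C3*exp(z) + (C1*sin(sqrt(3)*z/2) + C2*cos(sqrt(3)*z/2))*exp(-z/2)


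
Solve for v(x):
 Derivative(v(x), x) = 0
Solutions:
 v(x) = C1


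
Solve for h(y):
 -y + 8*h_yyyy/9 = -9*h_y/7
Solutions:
 h(y) = C1 + C4*exp(-3*3^(1/3)*7^(2/3)*y/14) + 7*y^2/18 + (C2*sin(3*3^(5/6)*7^(2/3)*y/28) + C3*cos(3*3^(5/6)*7^(2/3)*y/28))*exp(3*3^(1/3)*7^(2/3)*y/28)


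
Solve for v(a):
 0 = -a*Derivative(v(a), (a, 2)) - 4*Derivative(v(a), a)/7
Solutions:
 v(a) = C1 + C2*a^(3/7)


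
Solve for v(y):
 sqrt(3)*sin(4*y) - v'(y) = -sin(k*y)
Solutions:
 v(y) = C1 - sqrt(3)*cos(4*y)/4 - cos(k*y)/k


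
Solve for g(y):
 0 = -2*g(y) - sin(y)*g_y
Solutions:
 g(y) = C1*(cos(y) + 1)/(cos(y) - 1)


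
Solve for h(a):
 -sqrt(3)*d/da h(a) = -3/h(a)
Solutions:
 h(a) = -sqrt(C1 + 2*sqrt(3)*a)
 h(a) = sqrt(C1 + 2*sqrt(3)*a)


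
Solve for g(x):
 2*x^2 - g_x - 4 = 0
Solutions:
 g(x) = C1 + 2*x^3/3 - 4*x


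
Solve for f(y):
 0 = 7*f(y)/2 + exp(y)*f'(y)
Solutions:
 f(y) = C1*exp(7*exp(-y)/2)


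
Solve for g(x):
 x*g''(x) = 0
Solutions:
 g(x) = C1 + C2*x


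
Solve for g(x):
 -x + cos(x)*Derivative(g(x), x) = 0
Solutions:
 g(x) = C1 + Integral(x/cos(x), x)


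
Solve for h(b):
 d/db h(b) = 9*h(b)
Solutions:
 h(b) = C1*exp(9*b)


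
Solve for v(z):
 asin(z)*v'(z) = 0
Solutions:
 v(z) = C1


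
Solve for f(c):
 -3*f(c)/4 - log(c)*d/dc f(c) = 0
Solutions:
 f(c) = C1*exp(-3*li(c)/4)


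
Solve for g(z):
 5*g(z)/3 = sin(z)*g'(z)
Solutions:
 g(z) = C1*(cos(z) - 1)^(5/6)/(cos(z) + 1)^(5/6)


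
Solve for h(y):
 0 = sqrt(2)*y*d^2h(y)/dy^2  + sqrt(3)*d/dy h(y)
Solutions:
 h(y) = C1 + C2*y^(1 - sqrt(6)/2)


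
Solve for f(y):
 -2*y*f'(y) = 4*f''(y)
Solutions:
 f(y) = C1 + C2*erf(y/2)


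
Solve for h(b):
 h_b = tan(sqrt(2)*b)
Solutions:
 h(b) = C1 - sqrt(2)*log(cos(sqrt(2)*b))/2


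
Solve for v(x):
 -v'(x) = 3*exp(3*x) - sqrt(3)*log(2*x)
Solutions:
 v(x) = C1 + sqrt(3)*x*log(x) + sqrt(3)*x*(-1 + log(2)) - exp(3*x)


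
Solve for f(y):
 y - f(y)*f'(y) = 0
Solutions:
 f(y) = -sqrt(C1 + y^2)
 f(y) = sqrt(C1 + y^2)


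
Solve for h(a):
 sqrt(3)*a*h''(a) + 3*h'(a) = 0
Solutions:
 h(a) = C1 + C2*a^(1 - sqrt(3))


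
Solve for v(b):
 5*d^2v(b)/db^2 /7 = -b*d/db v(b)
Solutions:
 v(b) = C1 + C2*erf(sqrt(70)*b/10)


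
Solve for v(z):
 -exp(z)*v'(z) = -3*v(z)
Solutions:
 v(z) = C1*exp(-3*exp(-z))


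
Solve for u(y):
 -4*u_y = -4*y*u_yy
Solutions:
 u(y) = C1 + C2*y^2


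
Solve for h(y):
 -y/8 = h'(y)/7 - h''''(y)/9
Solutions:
 h(y) = C1 + C4*exp(21^(2/3)*y/7) - 7*y^2/16 + (C2*sin(3*3^(1/6)*7^(2/3)*y/14) + C3*cos(3*3^(1/6)*7^(2/3)*y/14))*exp(-21^(2/3)*y/14)


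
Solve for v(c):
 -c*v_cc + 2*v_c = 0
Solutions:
 v(c) = C1 + C2*c^3


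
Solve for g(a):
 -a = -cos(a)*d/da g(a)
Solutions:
 g(a) = C1 + Integral(a/cos(a), a)


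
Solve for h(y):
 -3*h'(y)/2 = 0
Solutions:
 h(y) = C1


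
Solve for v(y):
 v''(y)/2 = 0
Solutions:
 v(y) = C1 + C2*y


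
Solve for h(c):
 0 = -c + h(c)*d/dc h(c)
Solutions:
 h(c) = -sqrt(C1 + c^2)
 h(c) = sqrt(C1 + c^2)


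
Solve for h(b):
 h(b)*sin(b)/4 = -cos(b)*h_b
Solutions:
 h(b) = C1*cos(b)^(1/4)


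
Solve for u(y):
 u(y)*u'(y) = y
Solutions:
 u(y) = -sqrt(C1 + y^2)
 u(y) = sqrt(C1 + y^2)


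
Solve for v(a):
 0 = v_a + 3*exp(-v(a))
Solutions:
 v(a) = log(C1 - 3*a)


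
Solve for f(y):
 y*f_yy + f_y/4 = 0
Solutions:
 f(y) = C1 + C2*y^(3/4)


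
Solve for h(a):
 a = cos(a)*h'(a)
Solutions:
 h(a) = C1 + Integral(a/cos(a), a)


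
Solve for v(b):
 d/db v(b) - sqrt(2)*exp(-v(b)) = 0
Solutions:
 v(b) = log(C1 + sqrt(2)*b)


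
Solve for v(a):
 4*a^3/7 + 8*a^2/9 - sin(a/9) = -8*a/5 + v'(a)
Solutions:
 v(a) = C1 + a^4/7 + 8*a^3/27 + 4*a^2/5 + 9*cos(a/9)


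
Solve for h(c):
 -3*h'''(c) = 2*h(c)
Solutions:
 h(c) = C3*exp(-2^(1/3)*3^(2/3)*c/3) + (C1*sin(2^(1/3)*3^(1/6)*c/2) + C2*cos(2^(1/3)*3^(1/6)*c/2))*exp(2^(1/3)*3^(2/3)*c/6)


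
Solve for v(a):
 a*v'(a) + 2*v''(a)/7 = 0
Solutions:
 v(a) = C1 + C2*erf(sqrt(7)*a/2)


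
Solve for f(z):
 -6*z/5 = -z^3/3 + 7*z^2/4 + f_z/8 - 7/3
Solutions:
 f(z) = C1 + 2*z^4/3 - 14*z^3/3 - 24*z^2/5 + 56*z/3


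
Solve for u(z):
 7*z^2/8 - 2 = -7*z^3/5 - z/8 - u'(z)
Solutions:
 u(z) = C1 - 7*z^4/20 - 7*z^3/24 - z^2/16 + 2*z


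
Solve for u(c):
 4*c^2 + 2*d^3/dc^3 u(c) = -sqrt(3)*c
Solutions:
 u(c) = C1 + C2*c + C3*c^2 - c^5/30 - sqrt(3)*c^4/48


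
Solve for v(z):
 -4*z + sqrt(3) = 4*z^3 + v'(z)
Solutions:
 v(z) = C1 - z^4 - 2*z^2 + sqrt(3)*z


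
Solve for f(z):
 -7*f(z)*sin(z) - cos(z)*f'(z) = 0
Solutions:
 f(z) = C1*cos(z)^7


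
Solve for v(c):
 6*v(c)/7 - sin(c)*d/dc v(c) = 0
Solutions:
 v(c) = C1*(cos(c) - 1)^(3/7)/(cos(c) + 1)^(3/7)


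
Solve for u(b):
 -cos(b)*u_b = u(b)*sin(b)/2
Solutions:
 u(b) = C1*sqrt(cos(b))


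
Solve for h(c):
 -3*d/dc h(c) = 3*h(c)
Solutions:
 h(c) = C1*exp(-c)


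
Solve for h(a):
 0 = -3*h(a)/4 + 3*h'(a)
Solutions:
 h(a) = C1*exp(a/4)


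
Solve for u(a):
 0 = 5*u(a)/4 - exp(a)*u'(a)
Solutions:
 u(a) = C1*exp(-5*exp(-a)/4)


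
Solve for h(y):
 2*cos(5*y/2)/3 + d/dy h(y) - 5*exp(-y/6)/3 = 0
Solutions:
 h(y) = C1 - 4*sin(5*y/2)/15 - 10*exp(-y/6)


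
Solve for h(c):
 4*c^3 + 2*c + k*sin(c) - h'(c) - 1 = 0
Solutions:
 h(c) = C1 + c^4 + c^2 - c - k*cos(c)


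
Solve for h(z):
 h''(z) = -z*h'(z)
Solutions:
 h(z) = C1 + C2*erf(sqrt(2)*z/2)


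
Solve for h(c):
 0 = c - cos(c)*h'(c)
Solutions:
 h(c) = C1 + Integral(c/cos(c), c)


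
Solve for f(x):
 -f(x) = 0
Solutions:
 f(x) = 0


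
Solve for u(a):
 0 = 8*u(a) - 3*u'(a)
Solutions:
 u(a) = C1*exp(8*a/3)


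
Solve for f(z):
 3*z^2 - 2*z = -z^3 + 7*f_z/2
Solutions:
 f(z) = C1 + z^4/14 + 2*z^3/7 - 2*z^2/7


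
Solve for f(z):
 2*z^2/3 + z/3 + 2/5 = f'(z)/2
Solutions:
 f(z) = C1 + 4*z^3/9 + z^2/3 + 4*z/5


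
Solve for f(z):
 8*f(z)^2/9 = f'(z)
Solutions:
 f(z) = -9/(C1 + 8*z)


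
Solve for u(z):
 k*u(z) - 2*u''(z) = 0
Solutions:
 u(z) = C1*exp(-sqrt(2)*sqrt(k)*z/2) + C2*exp(sqrt(2)*sqrt(k)*z/2)


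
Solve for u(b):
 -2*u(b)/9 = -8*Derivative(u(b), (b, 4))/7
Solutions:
 u(b) = C1*exp(-sqrt(6)*7^(1/4)*b/6) + C2*exp(sqrt(6)*7^(1/4)*b/6) + C3*sin(sqrt(6)*7^(1/4)*b/6) + C4*cos(sqrt(6)*7^(1/4)*b/6)


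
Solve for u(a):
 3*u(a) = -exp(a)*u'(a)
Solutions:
 u(a) = C1*exp(3*exp(-a))


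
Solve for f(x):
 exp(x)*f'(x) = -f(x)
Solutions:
 f(x) = C1*exp(exp(-x))


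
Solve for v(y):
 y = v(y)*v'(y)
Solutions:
 v(y) = -sqrt(C1 + y^2)
 v(y) = sqrt(C1 + y^2)


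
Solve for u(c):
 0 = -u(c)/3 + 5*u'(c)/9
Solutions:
 u(c) = C1*exp(3*c/5)


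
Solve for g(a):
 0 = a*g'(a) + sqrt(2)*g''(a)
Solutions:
 g(a) = C1 + C2*erf(2^(1/4)*a/2)


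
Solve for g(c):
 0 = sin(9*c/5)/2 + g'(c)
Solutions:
 g(c) = C1 + 5*cos(9*c/5)/18


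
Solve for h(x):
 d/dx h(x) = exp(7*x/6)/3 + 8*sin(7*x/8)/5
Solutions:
 h(x) = C1 + 2*exp(7*x/6)/7 - 64*cos(7*x/8)/35


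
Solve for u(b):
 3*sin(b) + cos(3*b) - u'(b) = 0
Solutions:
 u(b) = C1 + sin(3*b)/3 - 3*cos(b)


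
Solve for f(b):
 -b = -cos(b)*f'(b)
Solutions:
 f(b) = C1 + Integral(b/cos(b), b)


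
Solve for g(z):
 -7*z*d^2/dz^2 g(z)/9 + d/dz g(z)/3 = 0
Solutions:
 g(z) = C1 + C2*z^(10/7)


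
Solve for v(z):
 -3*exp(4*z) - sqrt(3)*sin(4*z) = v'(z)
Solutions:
 v(z) = C1 - 3*exp(4*z)/4 + sqrt(3)*cos(4*z)/4


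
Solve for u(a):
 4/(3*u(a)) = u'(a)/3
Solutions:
 u(a) = -sqrt(C1 + 8*a)
 u(a) = sqrt(C1 + 8*a)


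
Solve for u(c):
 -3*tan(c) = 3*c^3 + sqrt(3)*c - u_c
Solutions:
 u(c) = C1 + 3*c^4/4 + sqrt(3)*c^2/2 - 3*log(cos(c))


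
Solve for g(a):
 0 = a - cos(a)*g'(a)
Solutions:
 g(a) = C1 + Integral(a/cos(a), a)


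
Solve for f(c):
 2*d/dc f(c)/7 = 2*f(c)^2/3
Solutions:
 f(c) = -3/(C1 + 7*c)


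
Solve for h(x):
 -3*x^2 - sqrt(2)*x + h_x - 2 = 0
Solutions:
 h(x) = C1 + x^3 + sqrt(2)*x^2/2 + 2*x


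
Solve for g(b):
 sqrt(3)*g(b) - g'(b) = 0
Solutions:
 g(b) = C1*exp(sqrt(3)*b)


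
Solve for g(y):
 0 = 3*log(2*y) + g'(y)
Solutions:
 g(y) = C1 - 3*y*log(y) - y*log(8) + 3*y


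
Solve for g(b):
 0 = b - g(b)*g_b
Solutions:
 g(b) = -sqrt(C1 + b^2)
 g(b) = sqrt(C1 + b^2)


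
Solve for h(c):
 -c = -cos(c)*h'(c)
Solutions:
 h(c) = C1 + Integral(c/cos(c), c)


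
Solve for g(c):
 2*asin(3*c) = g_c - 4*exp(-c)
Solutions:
 g(c) = C1 + 2*c*asin(3*c) + 2*sqrt(1 - 9*c^2)/3 - 4*exp(-c)


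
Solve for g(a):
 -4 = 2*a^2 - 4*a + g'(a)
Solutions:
 g(a) = C1 - 2*a^3/3 + 2*a^2 - 4*a


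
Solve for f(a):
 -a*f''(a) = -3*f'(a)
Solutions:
 f(a) = C1 + C2*a^4


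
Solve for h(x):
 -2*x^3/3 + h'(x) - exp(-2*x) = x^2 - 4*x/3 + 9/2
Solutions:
 h(x) = C1 + x^4/6 + x^3/3 - 2*x^2/3 + 9*x/2 - exp(-2*x)/2


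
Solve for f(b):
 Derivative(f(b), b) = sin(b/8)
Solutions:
 f(b) = C1 - 8*cos(b/8)


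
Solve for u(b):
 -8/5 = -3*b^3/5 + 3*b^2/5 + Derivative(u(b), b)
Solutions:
 u(b) = C1 + 3*b^4/20 - b^3/5 - 8*b/5


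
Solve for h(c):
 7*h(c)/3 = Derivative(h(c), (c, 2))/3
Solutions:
 h(c) = C1*exp(-sqrt(7)*c) + C2*exp(sqrt(7)*c)


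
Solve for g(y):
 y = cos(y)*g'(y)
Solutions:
 g(y) = C1 + Integral(y/cos(y), y)


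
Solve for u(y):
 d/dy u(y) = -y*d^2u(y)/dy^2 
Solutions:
 u(y) = C1 + C2*log(y)


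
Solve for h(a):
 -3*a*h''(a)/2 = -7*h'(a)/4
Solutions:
 h(a) = C1 + C2*a^(13/6)


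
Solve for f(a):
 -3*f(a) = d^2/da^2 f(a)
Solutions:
 f(a) = C1*sin(sqrt(3)*a) + C2*cos(sqrt(3)*a)


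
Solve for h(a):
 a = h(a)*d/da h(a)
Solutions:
 h(a) = -sqrt(C1 + a^2)
 h(a) = sqrt(C1 + a^2)


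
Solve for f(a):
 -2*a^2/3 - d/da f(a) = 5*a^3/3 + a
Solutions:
 f(a) = C1 - 5*a^4/12 - 2*a^3/9 - a^2/2


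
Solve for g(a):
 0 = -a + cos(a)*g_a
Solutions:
 g(a) = C1 + Integral(a/cos(a), a)


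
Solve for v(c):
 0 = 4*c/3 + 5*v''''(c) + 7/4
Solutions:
 v(c) = C1 + C2*c + C3*c^2 + C4*c^3 - c^5/450 - 7*c^4/480


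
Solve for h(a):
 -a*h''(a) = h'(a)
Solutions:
 h(a) = C1 + C2*log(a)


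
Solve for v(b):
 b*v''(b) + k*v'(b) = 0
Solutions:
 v(b) = C1 + b^(1 - re(k))*(C2*sin(log(b)*Abs(im(k))) + C3*cos(log(b)*im(k)))


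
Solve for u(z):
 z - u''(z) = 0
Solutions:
 u(z) = C1 + C2*z + z^3/6


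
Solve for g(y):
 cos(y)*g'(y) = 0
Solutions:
 g(y) = C1


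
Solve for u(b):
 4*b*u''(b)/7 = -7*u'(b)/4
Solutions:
 u(b) = C1 + C2/b^(33/16)


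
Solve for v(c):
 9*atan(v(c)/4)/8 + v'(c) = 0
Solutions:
 Integral(1/atan(_y/4), (_y, v(c))) = C1 - 9*c/8


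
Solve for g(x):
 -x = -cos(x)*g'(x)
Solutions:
 g(x) = C1 + Integral(x/cos(x), x)


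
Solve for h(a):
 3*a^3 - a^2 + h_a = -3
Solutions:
 h(a) = C1 - 3*a^4/4 + a^3/3 - 3*a


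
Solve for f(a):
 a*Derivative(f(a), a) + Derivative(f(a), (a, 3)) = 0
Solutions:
 f(a) = C1 + Integral(C2*airyai(-a) + C3*airybi(-a), a)


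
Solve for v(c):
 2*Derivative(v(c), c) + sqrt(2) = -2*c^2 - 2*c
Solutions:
 v(c) = C1 - c^3/3 - c^2/2 - sqrt(2)*c/2


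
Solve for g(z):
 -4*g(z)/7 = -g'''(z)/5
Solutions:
 g(z) = C3*exp(20^(1/3)*7^(2/3)*z/7) + (C1*sin(20^(1/3)*sqrt(3)*7^(2/3)*z/14) + C2*cos(20^(1/3)*sqrt(3)*7^(2/3)*z/14))*exp(-20^(1/3)*7^(2/3)*z/14)


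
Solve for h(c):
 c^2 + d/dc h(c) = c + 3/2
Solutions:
 h(c) = C1 - c^3/3 + c^2/2 + 3*c/2


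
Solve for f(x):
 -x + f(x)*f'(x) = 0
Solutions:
 f(x) = -sqrt(C1 + x^2)
 f(x) = sqrt(C1 + x^2)


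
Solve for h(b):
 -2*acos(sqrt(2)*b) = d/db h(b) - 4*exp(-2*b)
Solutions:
 h(b) = C1 - 2*b*acos(sqrt(2)*b) + sqrt(2)*sqrt(1 - 2*b^2) - 2*exp(-2*b)


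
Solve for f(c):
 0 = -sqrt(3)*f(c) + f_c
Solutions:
 f(c) = C1*exp(sqrt(3)*c)


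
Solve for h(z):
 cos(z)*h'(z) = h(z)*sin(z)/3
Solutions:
 h(z) = C1/cos(z)^(1/3)


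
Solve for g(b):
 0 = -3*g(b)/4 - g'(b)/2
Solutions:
 g(b) = C1*exp(-3*b/2)


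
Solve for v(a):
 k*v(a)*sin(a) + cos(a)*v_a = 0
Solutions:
 v(a) = C1*exp(k*log(cos(a)))


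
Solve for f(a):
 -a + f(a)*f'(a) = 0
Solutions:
 f(a) = -sqrt(C1 + a^2)
 f(a) = sqrt(C1 + a^2)


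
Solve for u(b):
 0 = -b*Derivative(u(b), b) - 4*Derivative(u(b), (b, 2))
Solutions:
 u(b) = C1 + C2*erf(sqrt(2)*b/4)


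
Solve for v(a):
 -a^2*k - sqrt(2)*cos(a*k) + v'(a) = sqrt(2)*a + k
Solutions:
 v(a) = C1 + a^3*k/3 + sqrt(2)*a^2/2 + a*k + sqrt(2)*sin(a*k)/k


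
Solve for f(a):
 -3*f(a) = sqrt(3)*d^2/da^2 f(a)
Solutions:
 f(a) = C1*sin(3^(1/4)*a) + C2*cos(3^(1/4)*a)


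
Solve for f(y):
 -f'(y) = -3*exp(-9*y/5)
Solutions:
 f(y) = C1 - 5*exp(-9*y/5)/3


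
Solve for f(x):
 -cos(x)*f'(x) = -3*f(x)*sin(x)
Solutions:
 f(x) = C1/cos(x)^3


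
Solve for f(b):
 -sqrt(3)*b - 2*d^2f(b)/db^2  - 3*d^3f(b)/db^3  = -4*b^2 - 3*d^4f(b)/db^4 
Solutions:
 f(b) = C1 + C2*b + C3*exp(b*(3 - sqrt(33))/6) + C4*exp(b*(3 + sqrt(33))/6) + b^4/6 + b^3*(-1 - sqrt(3)/12) + 3*b^2*(sqrt(3) + 20)/8


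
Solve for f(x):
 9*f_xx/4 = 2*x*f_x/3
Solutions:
 f(x) = C1 + C2*erfi(2*sqrt(3)*x/9)


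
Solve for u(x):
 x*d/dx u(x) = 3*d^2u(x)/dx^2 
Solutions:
 u(x) = C1 + C2*erfi(sqrt(6)*x/6)


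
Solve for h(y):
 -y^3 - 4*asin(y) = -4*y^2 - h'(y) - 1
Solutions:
 h(y) = C1 + y^4/4 - 4*y^3/3 + 4*y*asin(y) - y + 4*sqrt(1 - y^2)


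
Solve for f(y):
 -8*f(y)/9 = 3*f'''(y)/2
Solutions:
 f(y) = C3*exp(-2*2^(1/3)*y/3) + (C1*sin(2^(1/3)*sqrt(3)*y/3) + C2*cos(2^(1/3)*sqrt(3)*y/3))*exp(2^(1/3)*y/3)


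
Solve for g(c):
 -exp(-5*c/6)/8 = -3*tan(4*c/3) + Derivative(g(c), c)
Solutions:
 g(c) = C1 + 9*log(tan(4*c/3)^2 + 1)/8 + 3*exp(-5*c/6)/20


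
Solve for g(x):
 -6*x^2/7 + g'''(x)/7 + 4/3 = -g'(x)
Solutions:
 g(x) = C1 + C2*sin(sqrt(7)*x) + C3*cos(sqrt(7)*x) + 2*x^3/7 - 232*x/147


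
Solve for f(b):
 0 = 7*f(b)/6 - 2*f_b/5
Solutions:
 f(b) = C1*exp(35*b/12)


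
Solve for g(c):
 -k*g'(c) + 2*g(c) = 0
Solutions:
 g(c) = C1*exp(2*c/k)


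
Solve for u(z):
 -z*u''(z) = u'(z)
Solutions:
 u(z) = C1 + C2*log(z)


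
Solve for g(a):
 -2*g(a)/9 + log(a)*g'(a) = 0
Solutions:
 g(a) = C1*exp(2*li(a)/9)


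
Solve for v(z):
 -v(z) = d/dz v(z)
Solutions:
 v(z) = C1*exp(-z)


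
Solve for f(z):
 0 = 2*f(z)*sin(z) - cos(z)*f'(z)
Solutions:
 f(z) = C1/cos(z)^2


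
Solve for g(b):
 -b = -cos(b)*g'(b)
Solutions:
 g(b) = C1 + Integral(b/cos(b), b)


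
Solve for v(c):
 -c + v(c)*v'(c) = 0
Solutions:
 v(c) = -sqrt(C1 + c^2)
 v(c) = sqrt(C1 + c^2)


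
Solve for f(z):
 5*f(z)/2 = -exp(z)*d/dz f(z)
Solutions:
 f(z) = C1*exp(5*exp(-z)/2)


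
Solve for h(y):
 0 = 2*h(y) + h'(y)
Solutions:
 h(y) = C1*exp(-2*y)


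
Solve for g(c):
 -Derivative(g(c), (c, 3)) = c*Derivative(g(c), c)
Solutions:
 g(c) = C1 + Integral(C2*airyai(-c) + C3*airybi(-c), c)


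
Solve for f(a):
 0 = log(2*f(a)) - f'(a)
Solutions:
 -Integral(1/(log(_y) + log(2)), (_y, f(a))) = C1 - a


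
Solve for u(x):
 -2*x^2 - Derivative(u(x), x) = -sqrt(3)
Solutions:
 u(x) = C1 - 2*x^3/3 + sqrt(3)*x


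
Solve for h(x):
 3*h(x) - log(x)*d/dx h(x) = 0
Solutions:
 h(x) = C1*exp(3*li(x))


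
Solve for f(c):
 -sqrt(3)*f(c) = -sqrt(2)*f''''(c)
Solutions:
 f(c) = C1*exp(-2^(7/8)*3^(1/8)*c/2) + C2*exp(2^(7/8)*3^(1/8)*c/2) + C3*sin(2^(7/8)*3^(1/8)*c/2) + C4*cos(2^(7/8)*3^(1/8)*c/2)


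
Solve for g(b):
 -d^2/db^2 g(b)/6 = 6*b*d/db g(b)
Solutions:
 g(b) = C1 + C2*erf(3*sqrt(2)*b)


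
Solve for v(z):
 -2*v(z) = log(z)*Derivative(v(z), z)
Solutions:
 v(z) = C1*exp(-2*li(z))


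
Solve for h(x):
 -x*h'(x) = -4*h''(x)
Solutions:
 h(x) = C1 + C2*erfi(sqrt(2)*x/4)


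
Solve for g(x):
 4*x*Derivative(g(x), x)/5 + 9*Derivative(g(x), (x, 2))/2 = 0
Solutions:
 g(x) = C1 + C2*erf(2*sqrt(5)*x/15)


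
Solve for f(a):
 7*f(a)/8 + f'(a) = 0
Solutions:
 f(a) = C1*exp(-7*a/8)


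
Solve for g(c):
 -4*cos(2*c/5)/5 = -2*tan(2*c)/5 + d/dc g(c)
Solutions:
 g(c) = C1 - log(cos(2*c))/5 - 2*sin(2*c/5)


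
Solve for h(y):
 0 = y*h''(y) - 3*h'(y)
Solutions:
 h(y) = C1 + C2*y^4


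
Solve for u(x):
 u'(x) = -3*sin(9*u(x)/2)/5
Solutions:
 3*x/5 + log(cos(9*u(x)/2) - 1)/9 - log(cos(9*u(x)/2) + 1)/9 = C1


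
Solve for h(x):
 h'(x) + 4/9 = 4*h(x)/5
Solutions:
 h(x) = C1*exp(4*x/5) + 5/9


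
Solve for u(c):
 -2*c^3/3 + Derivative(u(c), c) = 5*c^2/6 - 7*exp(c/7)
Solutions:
 u(c) = C1 + c^4/6 + 5*c^3/18 - 49*exp(c/7)


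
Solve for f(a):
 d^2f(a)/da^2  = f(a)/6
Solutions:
 f(a) = C1*exp(-sqrt(6)*a/6) + C2*exp(sqrt(6)*a/6)


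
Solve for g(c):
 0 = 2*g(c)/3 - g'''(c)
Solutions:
 g(c) = C3*exp(2^(1/3)*3^(2/3)*c/3) + (C1*sin(2^(1/3)*3^(1/6)*c/2) + C2*cos(2^(1/3)*3^(1/6)*c/2))*exp(-2^(1/3)*3^(2/3)*c/6)


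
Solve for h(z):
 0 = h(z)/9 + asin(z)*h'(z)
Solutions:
 h(z) = C1*exp(-Integral(1/asin(z), z)/9)


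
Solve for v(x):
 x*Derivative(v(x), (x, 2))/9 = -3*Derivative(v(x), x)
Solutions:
 v(x) = C1 + C2/x^26


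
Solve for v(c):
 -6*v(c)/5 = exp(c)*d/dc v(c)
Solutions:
 v(c) = C1*exp(6*exp(-c)/5)


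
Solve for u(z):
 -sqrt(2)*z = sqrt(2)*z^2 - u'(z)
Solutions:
 u(z) = C1 + sqrt(2)*z^3/3 + sqrt(2)*z^2/2


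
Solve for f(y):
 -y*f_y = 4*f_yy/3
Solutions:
 f(y) = C1 + C2*erf(sqrt(6)*y/4)


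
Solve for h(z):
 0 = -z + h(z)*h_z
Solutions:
 h(z) = -sqrt(C1 + z^2)
 h(z) = sqrt(C1 + z^2)


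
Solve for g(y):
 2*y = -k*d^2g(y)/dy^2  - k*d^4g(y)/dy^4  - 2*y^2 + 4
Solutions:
 g(y) = C1 + C2*y + C3*exp(-I*y) + C4*exp(I*y) - y^4/(6*k) - y^3/(3*k) + 4*y^2/k


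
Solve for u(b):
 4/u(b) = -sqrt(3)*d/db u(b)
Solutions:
 u(b) = -sqrt(C1 - 24*sqrt(3)*b)/3
 u(b) = sqrt(C1 - 24*sqrt(3)*b)/3


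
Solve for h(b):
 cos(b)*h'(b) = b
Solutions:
 h(b) = C1 + Integral(b/cos(b), b)


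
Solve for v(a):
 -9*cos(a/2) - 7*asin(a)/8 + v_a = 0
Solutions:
 v(a) = C1 + 7*a*asin(a)/8 + 7*sqrt(1 - a^2)/8 + 18*sin(a/2)


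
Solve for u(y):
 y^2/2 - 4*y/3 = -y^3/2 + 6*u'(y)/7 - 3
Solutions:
 u(y) = C1 + 7*y^4/48 + 7*y^3/36 - 7*y^2/9 + 7*y/2


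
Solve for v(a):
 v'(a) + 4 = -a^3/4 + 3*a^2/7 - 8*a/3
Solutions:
 v(a) = C1 - a^4/16 + a^3/7 - 4*a^2/3 - 4*a


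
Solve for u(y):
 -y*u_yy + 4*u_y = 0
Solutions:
 u(y) = C1 + C2*y^5


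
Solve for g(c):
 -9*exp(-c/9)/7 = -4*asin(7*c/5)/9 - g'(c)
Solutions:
 g(c) = C1 - 4*c*asin(7*c/5)/9 - 4*sqrt(25 - 49*c^2)/63 - 81*exp(-c/9)/7


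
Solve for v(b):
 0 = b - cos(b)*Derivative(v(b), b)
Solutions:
 v(b) = C1 + Integral(b/cos(b), b)


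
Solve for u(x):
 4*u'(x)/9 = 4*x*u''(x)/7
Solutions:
 u(x) = C1 + C2*x^(16/9)


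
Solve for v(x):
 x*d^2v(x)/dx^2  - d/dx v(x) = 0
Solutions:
 v(x) = C1 + C2*x^2


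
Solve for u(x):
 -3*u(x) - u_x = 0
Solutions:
 u(x) = C1*exp(-3*x)


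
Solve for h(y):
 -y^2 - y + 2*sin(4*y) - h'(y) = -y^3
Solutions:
 h(y) = C1 + y^4/4 - y^3/3 - y^2/2 - cos(4*y)/2


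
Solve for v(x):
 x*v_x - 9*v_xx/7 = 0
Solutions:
 v(x) = C1 + C2*erfi(sqrt(14)*x/6)


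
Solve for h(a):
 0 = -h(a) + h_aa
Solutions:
 h(a) = C1*exp(-a) + C2*exp(a)


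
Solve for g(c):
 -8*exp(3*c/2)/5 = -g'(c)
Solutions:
 g(c) = C1 + 16*exp(3*c/2)/15


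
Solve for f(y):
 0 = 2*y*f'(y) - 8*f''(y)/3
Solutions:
 f(y) = C1 + C2*erfi(sqrt(6)*y/4)


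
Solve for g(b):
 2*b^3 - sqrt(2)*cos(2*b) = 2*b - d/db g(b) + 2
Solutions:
 g(b) = C1 - b^4/2 + b^2 + 2*b + sqrt(2)*sin(2*b)/2


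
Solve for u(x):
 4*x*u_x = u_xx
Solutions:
 u(x) = C1 + C2*erfi(sqrt(2)*x)


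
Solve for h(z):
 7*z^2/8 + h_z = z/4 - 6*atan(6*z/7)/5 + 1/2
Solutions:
 h(z) = C1 - 7*z^3/24 + z^2/8 - 6*z*atan(6*z/7)/5 + z/2 + 7*log(36*z^2 + 49)/10


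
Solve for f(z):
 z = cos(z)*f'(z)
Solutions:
 f(z) = C1 + Integral(z/cos(z), z)


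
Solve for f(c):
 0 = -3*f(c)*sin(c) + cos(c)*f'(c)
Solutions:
 f(c) = C1/cos(c)^3


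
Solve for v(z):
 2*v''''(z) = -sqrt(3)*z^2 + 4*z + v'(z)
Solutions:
 v(z) = C1 + C4*exp(2^(2/3)*z/2) + sqrt(3)*z^3/3 - 2*z^2 + (C2*sin(2^(2/3)*sqrt(3)*z/4) + C3*cos(2^(2/3)*sqrt(3)*z/4))*exp(-2^(2/3)*z/4)


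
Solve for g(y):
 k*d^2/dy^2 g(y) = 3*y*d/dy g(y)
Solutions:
 g(y) = C1 + C2*erf(sqrt(6)*y*sqrt(-1/k)/2)/sqrt(-1/k)


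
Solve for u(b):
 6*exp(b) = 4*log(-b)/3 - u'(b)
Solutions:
 u(b) = C1 + 4*b*log(-b)/3 - 4*b/3 - 6*exp(b)


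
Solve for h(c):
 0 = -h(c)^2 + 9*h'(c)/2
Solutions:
 h(c) = -9/(C1 + 2*c)


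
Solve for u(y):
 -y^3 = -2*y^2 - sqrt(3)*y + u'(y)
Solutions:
 u(y) = C1 - y^4/4 + 2*y^3/3 + sqrt(3)*y^2/2


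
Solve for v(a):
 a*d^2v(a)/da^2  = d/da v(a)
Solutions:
 v(a) = C1 + C2*a^2


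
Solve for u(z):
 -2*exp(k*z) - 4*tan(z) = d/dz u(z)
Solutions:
 u(z) = C1 - 2*Piecewise((exp(k*z)/k, Ne(k, 0)), (z, True)) + 4*log(cos(z))


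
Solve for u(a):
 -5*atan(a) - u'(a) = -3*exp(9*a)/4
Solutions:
 u(a) = C1 - 5*a*atan(a) + exp(9*a)/12 + 5*log(a^2 + 1)/2


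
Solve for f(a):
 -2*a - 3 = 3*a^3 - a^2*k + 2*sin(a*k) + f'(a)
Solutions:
 f(a) = C1 - 3*a^4/4 + a^3*k/3 - a^2 - 3*a + 2*cos(a*k)/k


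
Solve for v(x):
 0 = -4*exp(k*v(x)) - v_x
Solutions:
 v(x) = Piecewise((log(1/(C1*k + 4*k*x))/k, Ne(k, 0)), (nan, True))
 v(x) = Piecewise((C1 - 4*x, Eq(k, 0)), (nan, True))


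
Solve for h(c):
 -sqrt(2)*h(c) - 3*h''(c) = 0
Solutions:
 h(c) = C1*sin(2^(1/4)*sqrt(3)*c/3) + C2*cos(2^(1/4)*sqrt(3)*c/3)


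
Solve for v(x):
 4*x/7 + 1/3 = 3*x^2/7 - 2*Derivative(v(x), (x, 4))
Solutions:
 v(x) = C1 + C2*x + C3*x^2 + C4*x^3 + x^6/1680 - x^5/420 - x^4/144


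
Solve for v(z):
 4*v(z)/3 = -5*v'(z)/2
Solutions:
 v(z) = C1*exp(-8*z/15)


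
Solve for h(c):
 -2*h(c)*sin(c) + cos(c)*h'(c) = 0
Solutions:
 h(c) = C1/cos(c)^2


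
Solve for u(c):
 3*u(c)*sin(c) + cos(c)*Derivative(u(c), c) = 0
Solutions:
 u(c) = C1*cos(c)^3


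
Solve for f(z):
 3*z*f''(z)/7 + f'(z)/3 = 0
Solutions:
 f(z) = C1 + C2*z^(2/9)


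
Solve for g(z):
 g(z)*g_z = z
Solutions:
 g(z) = -sqrt(C1 + z^2)
 g(z) = sqrt(C1 + z^2)


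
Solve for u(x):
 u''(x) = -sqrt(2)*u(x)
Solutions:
 u(x) = C1*sin(2^(1/4)*x) + C2*cos(2^(1/4)*x)


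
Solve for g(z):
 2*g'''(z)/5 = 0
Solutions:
 g(z) = C1 + C2*z + C3*z^2


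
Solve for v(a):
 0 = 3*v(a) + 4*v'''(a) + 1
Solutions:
 v(a) = C3*exp(-6^(1/3)*a/2) + (C1*sin(2^(1/3)*3^(5/6)*a/4) + C2*cos(2^(1/3)*3^(5/6)*a/4))*exp(6^(1/3)*a/4) - 1/3


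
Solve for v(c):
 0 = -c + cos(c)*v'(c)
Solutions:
 v(c) = C1 + Integral(c/cos(c), c)


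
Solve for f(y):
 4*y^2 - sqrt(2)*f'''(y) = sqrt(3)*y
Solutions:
 f(y) = C1 + C2*y + C3*y^2 + sqrt(2)*y^5/30 - sqrt(6)*y^4/48


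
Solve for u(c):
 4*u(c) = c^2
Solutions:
 u(c) = c^2/4


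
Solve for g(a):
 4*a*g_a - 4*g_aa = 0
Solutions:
 g(a) = C1 + C2*erfi(sqrt(2)*a/2)


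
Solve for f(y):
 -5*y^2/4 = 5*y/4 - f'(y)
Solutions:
 f(y) = C1 + 5*y^3/12 + 5*y^2/8


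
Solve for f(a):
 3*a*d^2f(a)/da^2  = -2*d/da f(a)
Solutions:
 f(a) = C1 + C2*a^(1/3)


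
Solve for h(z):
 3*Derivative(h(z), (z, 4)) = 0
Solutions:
 h(z) = C1 + C2*z + C3*z^2 + C4*z^3


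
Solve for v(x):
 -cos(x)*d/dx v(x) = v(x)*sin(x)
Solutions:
 v(x) = C1*cos(x)


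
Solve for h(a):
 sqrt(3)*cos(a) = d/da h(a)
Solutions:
 h(a) = C1 + sqrt(3)*sin(a)


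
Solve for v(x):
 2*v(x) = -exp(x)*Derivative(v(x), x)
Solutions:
 v(x) = C1*exp(2*exp(-x))


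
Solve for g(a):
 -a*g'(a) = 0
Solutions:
 g(a) = C1


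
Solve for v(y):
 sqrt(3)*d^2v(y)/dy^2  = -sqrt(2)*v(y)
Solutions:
 v(y) = C1*sin(2^(1/4)*3^(3/4)*y/3) + C2*cos(2^(1/4)*3^(3/4)*y/3)


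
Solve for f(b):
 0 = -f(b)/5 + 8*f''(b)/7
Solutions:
 f(b) = C1*exp(-sqrt(70)*b/20) + C2*exp(sqrt(70)*b/20)


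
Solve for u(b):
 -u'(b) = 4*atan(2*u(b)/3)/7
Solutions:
 Integral(1/atan(2*_y/3), (_y, u(b))) = C1 - 4*b/7


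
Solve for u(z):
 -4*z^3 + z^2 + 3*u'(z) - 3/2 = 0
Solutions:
 u(z) = C1 + z^4/3 - z^3/9 + z/2


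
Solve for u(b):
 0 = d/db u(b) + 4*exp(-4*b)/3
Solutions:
 u(b) = C1 + exp(-4*b)/3


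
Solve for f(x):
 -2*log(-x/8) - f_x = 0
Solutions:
 f(x) = C1 - 2*x*log(-x) + 2*x*(1 + 3*log(2))


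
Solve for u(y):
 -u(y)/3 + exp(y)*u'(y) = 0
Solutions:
 u(y) = C1*exp(-exp(-y)/3)


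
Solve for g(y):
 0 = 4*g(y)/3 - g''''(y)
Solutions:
 g(y) = C1*exp(-sqrt(2)*3^(3/4)*y/3) + C2*exp(sqrt(2)*3^(3/4)*y/3) + C3*sin(sqrt(2)*3^(3/4)*y/3) + C4*cos(sqrt(2)*3^(3/4)*y/3)


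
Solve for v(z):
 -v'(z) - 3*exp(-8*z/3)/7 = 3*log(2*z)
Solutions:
 v(z) = C1 - 3*z*log(z) + 3*z*(1 - log(2)) + 9*exp(-8*z/3)/56


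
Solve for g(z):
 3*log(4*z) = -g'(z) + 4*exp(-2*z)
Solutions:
 g(z) = C1 - 3*z*log(z) + 3*z*(1 - 2*log(2)) - 2*exp(-2*z)


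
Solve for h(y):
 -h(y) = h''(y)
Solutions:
 h(y) = C1*sin(y) + C2*cos(y)


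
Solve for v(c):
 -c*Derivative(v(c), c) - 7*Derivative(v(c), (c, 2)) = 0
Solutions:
 v(c) = C1 + C2*erf(sqrt(14)*c/14)


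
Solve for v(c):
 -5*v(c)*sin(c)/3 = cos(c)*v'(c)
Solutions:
 v(c) = C1*cos(c)^(5/3)


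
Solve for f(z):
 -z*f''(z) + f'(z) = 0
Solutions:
 f(z) = C1 + C2*z^2


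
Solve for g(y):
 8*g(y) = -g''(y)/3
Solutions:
 g(y) = C1*sin(2*sqrt(6)*y) + C2*cos(2*sqrt(6)*y)


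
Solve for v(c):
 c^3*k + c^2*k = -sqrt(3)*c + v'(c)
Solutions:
 v(c) = C1 + c^4*k/4 + c^3*k/3 + sqrt(3)*c^2/2


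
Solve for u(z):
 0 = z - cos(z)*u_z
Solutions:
 u(z) = C1 + Integral(z/cos(z), z)


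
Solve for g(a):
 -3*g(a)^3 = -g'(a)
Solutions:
 g(a) = -sqrt(2)*sqrt(-1/(C1 + 3*a))/2
 g(a) = sqrt(2)*sqrt(-1/(C1 + 3*a))/2


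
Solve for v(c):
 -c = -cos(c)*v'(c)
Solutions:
 v(c) = C1 + Integral(c/cos(c), c)


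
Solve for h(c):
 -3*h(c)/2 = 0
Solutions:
 h(c) = 0


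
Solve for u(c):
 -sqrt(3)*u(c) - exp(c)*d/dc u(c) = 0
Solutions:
 u(c) = C1*exp(sqrt(3)*exp(-c))


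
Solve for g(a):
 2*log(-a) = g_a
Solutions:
 g(a) = C1 + 2*a*log(-a) - 2*a


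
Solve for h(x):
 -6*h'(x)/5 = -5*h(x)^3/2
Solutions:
 h(x) = -sqrt(6)*sqrt(-1/(C1 + 25*x))
 h(x) = sqrt(6)*sqrt(-1/(C1 + 25*x))


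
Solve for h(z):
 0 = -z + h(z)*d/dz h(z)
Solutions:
 h(z) = -sqrt(C1 + z^2)
 h(z) = sqrt(C1 + z^2)


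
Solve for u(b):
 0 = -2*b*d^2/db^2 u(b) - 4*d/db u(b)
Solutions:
 u(b) = C1 + C2/b


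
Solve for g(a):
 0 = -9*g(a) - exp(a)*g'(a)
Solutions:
 g(a) = C1*exp(9*exp(-a))


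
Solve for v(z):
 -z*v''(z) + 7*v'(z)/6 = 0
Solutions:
 v(z) = C1 + C2*z^(13/6)


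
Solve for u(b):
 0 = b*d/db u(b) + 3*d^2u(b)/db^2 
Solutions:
 u(b) = C1 + C2*erf(sqrt(6)*b/6)


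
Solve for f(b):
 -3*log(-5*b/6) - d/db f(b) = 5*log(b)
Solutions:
 f(b) = C1 - 8*b*log(b) + b*(-3*log(5) + 3*log(6) + 8 - 3*I*pi)


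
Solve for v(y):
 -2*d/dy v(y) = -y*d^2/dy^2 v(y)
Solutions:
 v(y) = C1 + C2*y^3


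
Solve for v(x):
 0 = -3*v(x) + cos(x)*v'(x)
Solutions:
 v(x) = C1*(sin(x) + 1)^(3/2)/(sin(x) - 1)^(3/2)


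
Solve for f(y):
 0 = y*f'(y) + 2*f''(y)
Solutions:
 f(y) = C1 + C2*erf(y/2)


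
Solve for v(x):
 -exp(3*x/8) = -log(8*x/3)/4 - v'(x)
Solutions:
 v(x) = C1 - x*log(x)/4 + x*(-log(2) + 1/4 + log(6)/4) + 8*exp(3*x/8)/3


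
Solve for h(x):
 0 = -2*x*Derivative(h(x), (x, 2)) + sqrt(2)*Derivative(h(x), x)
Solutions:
 h(x) = C1 + C2*x^(sqrt(2)/2 + 1)


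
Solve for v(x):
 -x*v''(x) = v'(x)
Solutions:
 v(x) = C1 + C2*log(x)


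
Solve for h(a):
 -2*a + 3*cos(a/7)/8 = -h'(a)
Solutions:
 h(a) = C1 + a^2 - 21*sin(a/7)/8


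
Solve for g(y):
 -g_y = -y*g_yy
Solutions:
 g(y) = C1 + C2*y^2


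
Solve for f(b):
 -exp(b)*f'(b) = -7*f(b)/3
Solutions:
 f(b) = C1*exp(-7*exp(-b)/3)


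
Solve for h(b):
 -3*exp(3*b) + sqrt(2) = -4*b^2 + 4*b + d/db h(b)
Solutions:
 h(b) = C1 + 4*b^3/3 - 2*b^2 + sqrt(2)*b - exp(3*b)


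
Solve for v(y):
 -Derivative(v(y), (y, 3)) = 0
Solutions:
 v(y) = C1 + C2*y + C3*y^2


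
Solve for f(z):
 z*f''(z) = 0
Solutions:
 f(z) = C1 + C2*z


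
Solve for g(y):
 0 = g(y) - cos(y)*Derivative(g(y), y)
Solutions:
 g(y) = C1*sqrt(sin(y) + 1)/sqrt(sin(y) - 1)


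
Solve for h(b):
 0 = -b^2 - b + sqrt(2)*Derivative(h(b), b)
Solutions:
 h(b) = C1 + sqrt(2)*b^3/6 + sqrt(2)*b^2/4


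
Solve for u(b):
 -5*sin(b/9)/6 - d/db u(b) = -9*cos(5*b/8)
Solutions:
 u(b) = C1 + 72*sin(5*b/8)/5 + 15*cos(b/9)/2


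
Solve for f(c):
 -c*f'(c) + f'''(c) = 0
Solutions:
 f(c) = C1 + Integral(C2*airyai(c) + C3*airybi(c), c)


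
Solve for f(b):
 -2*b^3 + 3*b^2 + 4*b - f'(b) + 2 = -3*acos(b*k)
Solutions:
 f(b) = C1 - b^4/2 + b^3 + 2*b^2 + 2*b + 3*Piecewise((b*acos(b*k) - sqrt(-b^2*k^2 + 1)/k, Ne(k, 0)), (pi*b/2, True))


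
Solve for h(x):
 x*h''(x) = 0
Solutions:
 h(x) = C1 + C2*x


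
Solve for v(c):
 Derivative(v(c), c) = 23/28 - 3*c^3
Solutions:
 v(c) = C1 - 3*c^4/4 + 23*c/28


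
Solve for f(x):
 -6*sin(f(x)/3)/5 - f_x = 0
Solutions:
 6*x/5 + 3*log(cos(f(x)/3) - 1)/2 - 3*log(cos(f(x)/3) + 1)/2 = C1


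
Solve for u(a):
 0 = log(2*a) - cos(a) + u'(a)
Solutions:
 u(a) = C1 - a*log(a) - a*log(2) + a + sin(a)


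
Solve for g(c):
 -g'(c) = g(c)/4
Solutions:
 g(c) = C1*exp(-c/4)


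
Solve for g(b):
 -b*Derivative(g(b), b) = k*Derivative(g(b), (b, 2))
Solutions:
 g(b) = C1 + C2*sqrt(k)*erf(sqrt(2)*b*sqrt(1/k)/2)


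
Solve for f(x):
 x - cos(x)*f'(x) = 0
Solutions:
 f(x) = C1 + Integral(x/cos(x), x)


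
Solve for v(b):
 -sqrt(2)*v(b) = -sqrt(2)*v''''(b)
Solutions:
 v(b) = C1*exp(-b) + C2*exp(b) + C3*sin(b) + C4*cos(b)


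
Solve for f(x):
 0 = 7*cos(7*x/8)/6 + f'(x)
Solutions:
 f(x) = C1 - 4*sin(7*x/8)/3


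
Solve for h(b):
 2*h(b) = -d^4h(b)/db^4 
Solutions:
 h(b) = (C1*sin(2^(3/4)*b/2) + C2*cos(2^(3/4)*b/2))*exp(-2^(3/4)*b/2) + (C3*sin(2^(3/4)*b/2) + C4*cos(2^(3/4)*b/2))*exp(2^(3/4)*b/2)


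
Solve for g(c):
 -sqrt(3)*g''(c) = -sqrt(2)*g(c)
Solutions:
 g(c) = C1*exp(-2^(1/4)*3^(3/4)*c/3) + C2*exp(2^(1/4)*3^(3/4)*c/3)


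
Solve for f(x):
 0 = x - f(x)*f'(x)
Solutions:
 f(x) = -sqrt(C1 + x^2)
 f(x) = sqrt(C1 + x^2)


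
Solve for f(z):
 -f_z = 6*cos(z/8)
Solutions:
 f(z) = C1 - 48*sin(z/8)


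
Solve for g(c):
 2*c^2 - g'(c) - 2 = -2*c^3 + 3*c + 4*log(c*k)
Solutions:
 g(c) = C1 + c^4/2 + 2*c^3/3 - 3*c^2/2 - 4*c*log(c*k) + 2*c


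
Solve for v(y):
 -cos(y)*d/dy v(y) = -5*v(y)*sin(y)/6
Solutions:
 v(y) = C1/cos(y)^(5/6)


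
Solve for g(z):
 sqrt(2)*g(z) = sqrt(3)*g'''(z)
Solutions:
 g(z) = C3*exp(2^(1/6)*3^(5/6)*z/3) + (C1*sin(2^(1/6)*3^(1/3)*z/2) + C2*cos(2^(1/6)*3^(1/3)*z/2))*exp(-2^(1/6)*3^(5/6)*z/6)


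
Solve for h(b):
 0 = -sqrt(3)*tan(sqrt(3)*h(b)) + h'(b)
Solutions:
 h(b) = sqrt(3)*(pi - asin(C1*exp(3*b)))/3
 h(b) = sqrt(3)*asin(C1*exp(3*b))/3


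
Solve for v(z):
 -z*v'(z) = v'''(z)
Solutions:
 v(z) = C1 + Integral(C2*airyai(-z) + C3*airybi(-z), z)


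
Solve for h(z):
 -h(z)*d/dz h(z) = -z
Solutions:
 h(z) = -sqrt(C1 + z^2)
 h(z) = sqrt(C1 + z^2)


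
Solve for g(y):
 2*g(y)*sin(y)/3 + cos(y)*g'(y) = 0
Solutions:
 g(y) = C1*cos(y)^(2/3)


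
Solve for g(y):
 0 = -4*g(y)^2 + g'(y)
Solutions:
 g(y) = -1/(C1 + 4*y)


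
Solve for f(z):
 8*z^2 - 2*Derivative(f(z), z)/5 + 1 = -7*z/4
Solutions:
 f(z) = C1 + 20*z^3/3 + 35*z^2/16 + 5*z/2


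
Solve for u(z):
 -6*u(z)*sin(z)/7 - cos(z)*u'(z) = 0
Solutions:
 u(z) = C1*cos(z)^(6/7)


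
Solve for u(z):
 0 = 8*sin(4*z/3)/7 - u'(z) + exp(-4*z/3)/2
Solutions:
 u(z) = C1 - 6*cos(4*z/3)/7 - 3*exp(-4*z/3)/8


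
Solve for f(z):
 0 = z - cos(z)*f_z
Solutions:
 f(z) = C1 + Integral(z/cos(z), z)


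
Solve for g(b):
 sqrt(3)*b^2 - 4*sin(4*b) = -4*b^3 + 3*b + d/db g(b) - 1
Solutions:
 g(b) = C1 + b^4 + sqrt(3)*b^3/3 - 3*b^2/2 + b + cos(4*b)


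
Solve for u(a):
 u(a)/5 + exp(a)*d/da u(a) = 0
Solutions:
 u(a) = C1*exp(exp(-a)/5)


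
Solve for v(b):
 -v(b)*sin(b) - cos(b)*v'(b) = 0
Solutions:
 v(b) = C1*cos(b)


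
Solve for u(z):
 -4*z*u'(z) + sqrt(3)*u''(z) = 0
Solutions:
 u(z) = C1 + C2*erfi(sqrt(2)*3^(3/4)*z/3)


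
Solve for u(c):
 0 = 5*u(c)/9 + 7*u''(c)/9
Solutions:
 u(c) = C1*sin(sqrt(35)*c/7) + C2*cos(sqrt(35)*c/7)


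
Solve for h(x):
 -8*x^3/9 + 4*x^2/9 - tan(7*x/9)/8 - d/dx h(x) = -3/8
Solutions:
 h(x) = C1 - 2*x^4/9 + 4*x^3/27 + 3*x/8 + 9*log(cos(7*x/9))/56


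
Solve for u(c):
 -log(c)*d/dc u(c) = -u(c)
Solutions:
 u(c) = C1*exp(li(c))


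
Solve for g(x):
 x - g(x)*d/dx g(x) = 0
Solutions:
 g(x) = -sqrt(C1 + x^2)
 g(x) = sqrt(C1 + x^2)


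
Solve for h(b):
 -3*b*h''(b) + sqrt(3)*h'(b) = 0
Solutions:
 h(b) = C1 + C2*b^(sqrt(3)/3 + 1)


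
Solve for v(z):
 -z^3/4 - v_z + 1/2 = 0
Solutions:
 v(z) = C1 - z^4/16 + z/2


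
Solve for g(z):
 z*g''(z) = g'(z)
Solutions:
 g(z) = C1 + C2*z^2


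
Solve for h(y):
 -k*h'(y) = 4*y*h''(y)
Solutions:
 h(y) = C1 + y^(1 - re(k)/4)*(C2*sin(log(y)*Abs(im(k))/4) + C3*cos(log(y)*im(k)/4))


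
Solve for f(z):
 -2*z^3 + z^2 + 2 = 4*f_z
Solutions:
 f(z) = C1 - z^4/8 + z^3/12 + z/2


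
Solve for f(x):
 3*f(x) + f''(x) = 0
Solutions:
 f(x) = C1*sin(sqrt(3)*x) + C2*cos(sqrt(3)*x)


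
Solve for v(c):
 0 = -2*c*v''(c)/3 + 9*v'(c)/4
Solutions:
 v(c) = C1 + C2*c^(35/8)


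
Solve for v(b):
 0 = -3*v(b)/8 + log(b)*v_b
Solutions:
 v(b) = C1*exp(3*li(b)/8)


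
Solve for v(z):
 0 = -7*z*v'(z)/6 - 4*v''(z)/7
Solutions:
 v(z) = C1 + C2*erf(7*sqrt(3)*z/12)


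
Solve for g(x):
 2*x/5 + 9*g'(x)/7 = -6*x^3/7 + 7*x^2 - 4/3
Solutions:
 g(x) = C1 - x^4/6 + 49*x^3/27 - 7*x^2/45 - 28*x/27


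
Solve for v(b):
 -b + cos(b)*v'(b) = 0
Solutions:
 v(b) = C1 + Integral(b/cos(b), b)


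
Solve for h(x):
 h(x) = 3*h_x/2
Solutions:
 h(x) = C1*exp(2*x/3)


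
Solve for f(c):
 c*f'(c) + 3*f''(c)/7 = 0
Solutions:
 f(c) = C1 + C2*erf(sqrt(42)*c/6)


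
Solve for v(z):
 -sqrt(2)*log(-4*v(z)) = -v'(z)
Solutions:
 -sqrt(2)*Integral(1/(log(-_y) + 2*log(2)), (_y, v(z)))/2 = C1 - z


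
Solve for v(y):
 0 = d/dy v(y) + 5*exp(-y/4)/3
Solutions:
 v(y) = C1 + 20*exp(-y/4)/3


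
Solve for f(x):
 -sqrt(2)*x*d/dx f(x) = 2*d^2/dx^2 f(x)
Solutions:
 f(x) = C1 + C2*erf(2^(1/4)*x/2)


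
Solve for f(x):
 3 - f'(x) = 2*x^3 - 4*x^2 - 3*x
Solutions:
 f(x) = C1 - x^4/2 + 4*x^3/3 + 3*x^2/2 + 3*x


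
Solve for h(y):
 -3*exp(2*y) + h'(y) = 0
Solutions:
 h(y) = C1 + 3*exp(2*y)/2


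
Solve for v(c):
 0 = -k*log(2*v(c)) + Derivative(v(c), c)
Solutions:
 Integral(1/(log(_y) + log(2)), (_y, v(c))) = C1 + c*k


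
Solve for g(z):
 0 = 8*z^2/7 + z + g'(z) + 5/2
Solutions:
 g(z) = C1 - 8*z^3/21 - z^2/2 - 5*z/2


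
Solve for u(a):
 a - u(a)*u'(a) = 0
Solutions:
 u(a) = -sqrt(C1 + a^2)
 u(a) = sqrt(C1 + a^2)


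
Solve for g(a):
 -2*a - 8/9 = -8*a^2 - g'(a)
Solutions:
 g(a) = C1 - 8*a^3/3 + a^2 + 8*a/9


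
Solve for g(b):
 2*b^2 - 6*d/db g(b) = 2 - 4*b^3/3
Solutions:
 g(b) = C1 + b^4/18 + b^3/9 - b/3


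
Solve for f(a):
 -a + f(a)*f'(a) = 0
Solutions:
 f(a) = -sqrt(C1 + a^2)
 f(a) = sqrt(C1 + a^2)


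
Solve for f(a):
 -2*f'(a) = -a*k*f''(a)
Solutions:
 f(a) = C1 + a^(((re(k) + 2)*re(k) + im(k)^2)/(re(k)^2 + im(k)^2))*(C2*sin(2*log(a)*Abs(im(k))/(re(k)^2 + im(k)^2)) + C3*cos(2*log(a)*im(k)/(re(k)^2 + im(k)^2)))


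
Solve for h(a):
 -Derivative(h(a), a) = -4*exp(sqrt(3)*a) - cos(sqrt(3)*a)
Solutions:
 h(a) = C1 + 4*sqrt(3)*exp(sqrt(3)*a)/3 + sqrt(3)*sin(sqrt(3)*a)/3


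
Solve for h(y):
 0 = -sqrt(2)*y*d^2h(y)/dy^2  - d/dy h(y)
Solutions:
 h(y) = C1 + C2*y^(1 - sqrt(2)/2)


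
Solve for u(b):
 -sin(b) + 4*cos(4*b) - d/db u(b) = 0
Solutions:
 u(b) = C1 + sin(4*b) + cos(b)


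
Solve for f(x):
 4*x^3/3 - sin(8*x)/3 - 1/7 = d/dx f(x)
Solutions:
 f(x) = C1 + x^4/3 - x/7 + cos(8*x)/24


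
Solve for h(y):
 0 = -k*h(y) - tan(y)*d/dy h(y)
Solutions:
 h(y) = C1*exp(-k*log(sin(y)))


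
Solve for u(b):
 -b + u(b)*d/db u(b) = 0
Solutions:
 u(b) = -sqrt(C1 + b^2)
 u(b) = sqrt(C1 + b^2)


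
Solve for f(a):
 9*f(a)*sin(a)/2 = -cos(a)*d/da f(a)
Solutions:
 f(a) = C1*cos(a)^(9/2)


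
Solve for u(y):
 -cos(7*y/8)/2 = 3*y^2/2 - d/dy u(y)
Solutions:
 u(y) = C1 + y^3/2 + 4*sin(7*y/8)/7


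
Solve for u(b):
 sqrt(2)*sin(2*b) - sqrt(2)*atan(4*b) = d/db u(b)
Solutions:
 u(b) = C1 - sqrt(2)*(b*atan(4*b) - log(16*b^2 + 1)/8) - sqrt(2)*cos(2*b)/2


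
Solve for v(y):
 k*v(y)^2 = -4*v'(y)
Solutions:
 v(y) = 4/(C1 + k*y)


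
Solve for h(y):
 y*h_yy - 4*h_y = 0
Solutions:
 h(y) = C1 + C2*y^5


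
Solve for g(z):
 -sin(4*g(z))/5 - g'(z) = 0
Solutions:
 z/5 + log(cos(4*g(z)) - 1)/8 - log(cos(4*g(z)) + 1)/8 = C1


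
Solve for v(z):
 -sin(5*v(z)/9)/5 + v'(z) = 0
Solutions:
 -z/5 + 9*log(cos(5*v(z)/9) - 1)/10 - 9*log(cos(5*v(z)/9) + 1)/10 = C1


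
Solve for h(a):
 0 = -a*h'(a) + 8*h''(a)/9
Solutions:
 h(a) = C1 + C2*erfi(3*a/4)


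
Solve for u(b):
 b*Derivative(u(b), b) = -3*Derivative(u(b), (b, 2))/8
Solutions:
 u(b) = C1 + C2*erf(2*sqrt(3)*b/3)


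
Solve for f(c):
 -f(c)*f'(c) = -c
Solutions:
 f(c) = -sqrt(C1 + c^2)
 f(c) = sqrt(C1 + c^2)


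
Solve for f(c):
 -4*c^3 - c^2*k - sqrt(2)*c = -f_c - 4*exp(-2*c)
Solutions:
 f(c) = C1 + c^4 + c^3*k/3 + sqrt(2)*c^2/2 + 2*exp(-2*c)


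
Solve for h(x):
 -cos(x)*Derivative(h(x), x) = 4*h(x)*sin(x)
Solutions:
 h(x) = C1*cos(x)^4


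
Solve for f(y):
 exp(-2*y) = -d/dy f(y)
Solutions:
 f(y) = C1 + exp(-2*y)/2


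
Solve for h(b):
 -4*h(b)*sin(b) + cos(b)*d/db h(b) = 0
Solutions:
 h(b) = C1/cos(b)^4


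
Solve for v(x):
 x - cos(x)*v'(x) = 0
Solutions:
 v(x) = C1 + Integral(x/cos(x), x)


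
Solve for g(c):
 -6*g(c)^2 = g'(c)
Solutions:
 g(c) = 1/(C1 + 6*c)


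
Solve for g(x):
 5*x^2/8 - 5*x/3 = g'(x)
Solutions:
 g(x) = C1 + 5*x^3/24 - 5*x^2/6


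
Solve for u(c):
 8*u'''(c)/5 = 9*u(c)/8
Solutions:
 u(c) = C3*exp(45^(1/3)*c/4) + (C1*sin(3*3^(1/6)*5^(1/3)*c/8) + C2*cos(3*3^(1/6)*5^(1/3)*c/8))*exp(-45^(1/3)*c/8)


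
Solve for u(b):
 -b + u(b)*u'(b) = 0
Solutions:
 u(b) = -sqrt(C1 + b^2)
 u(b) = sqrt(C1 + b^2)


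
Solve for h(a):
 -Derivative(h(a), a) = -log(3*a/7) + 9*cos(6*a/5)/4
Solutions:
 h(a) = C1 + a*log(a) - a*log(7) - a + a*log(3) - 15*sin(6*a/5)/8


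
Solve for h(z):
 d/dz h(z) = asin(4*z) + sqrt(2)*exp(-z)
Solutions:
 h(z) = C1 + z*asin(4*z) + sqrt(1 - 16*z^2)/4 - sqrt(2)*exp(-z)
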